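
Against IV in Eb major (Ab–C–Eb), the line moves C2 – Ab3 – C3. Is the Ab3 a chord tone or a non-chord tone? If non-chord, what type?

Chord tone (the root of Ab major triad).

Ab major triad contains Ab, C, Eb; Ab is the root, so it is a chord tone.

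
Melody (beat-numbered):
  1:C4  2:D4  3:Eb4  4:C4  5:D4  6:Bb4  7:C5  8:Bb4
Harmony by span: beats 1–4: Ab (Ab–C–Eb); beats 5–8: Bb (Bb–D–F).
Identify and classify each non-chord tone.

D4 (beat 2) — passing tone; C5 (beat 7) — neighbor tone.

The harmony at that moment is Ab major triad (Ab, C, Eb); D4 is not a chord tone.
It is approached by step up from C4 and left by step up to Eb4.
Step in, step out in the same direction — a passing tone.
The harmony at that moment is Bb major triad (Bb, D, F); C5 is not a chord tone.
It is approached by step up from Bb4 and left by step down to Bb4.
Step away and step back to the same note — a neighbor tone (upper neighbor).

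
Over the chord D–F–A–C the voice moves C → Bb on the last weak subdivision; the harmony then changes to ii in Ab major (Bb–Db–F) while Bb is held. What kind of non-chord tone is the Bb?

Bb is an anticipation.

The harmony at that moment is D minor seventh chord (D, F, A, C); Bb is not a chord tone.
It is approached by step down from C and then sustained as the same pitch into the next harmony.
Arriving early and becoming a chord tone when the harmony changes — an anticipation.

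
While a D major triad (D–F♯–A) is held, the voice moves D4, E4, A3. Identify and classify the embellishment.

E4 is an escape tone.

The harmony at that moment is D major triad (D, F♯, A); E4 is not a chord tone.
It is approached by step up from D4 and left by leap down to A3.
Step in, leap out — an escape tone.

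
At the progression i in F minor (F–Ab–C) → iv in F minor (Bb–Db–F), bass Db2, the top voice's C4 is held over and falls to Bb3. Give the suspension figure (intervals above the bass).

7–6 suspension.

At the second chord the bass is Db2. The suspended C4 lies a seventh above the bass; after resolving down by step to Bb3, the interval above the bass becomes a sixth.
Suspension figures are named by those two intervals: 7–6.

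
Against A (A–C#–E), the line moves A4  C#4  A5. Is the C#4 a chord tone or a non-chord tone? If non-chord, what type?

A major triad contains A, C#, E; C# is the third, so it is a chord tone.

Chord tone (the third of A major triad).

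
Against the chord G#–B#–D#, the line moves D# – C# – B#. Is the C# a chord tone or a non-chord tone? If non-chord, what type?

Non-chord tone — a passing tone.

The harmony at that moment is G# major triad (G#, B#, D#); C# is not a chord tone.
It is approached by step down from D# and left by step down to B#.
Step in, step out in the same direction — a passing tone.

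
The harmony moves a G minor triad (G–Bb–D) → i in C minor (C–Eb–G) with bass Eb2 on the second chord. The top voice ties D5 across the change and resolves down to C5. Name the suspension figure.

At the second chord the bass is Eb2. The suspended D5 lies a seventh above the bass; after resolving down by step to C5, the interval above the bass becomes a sixth.
Suspension figures are named by those two intervals: 7–6.

7–6 suspension.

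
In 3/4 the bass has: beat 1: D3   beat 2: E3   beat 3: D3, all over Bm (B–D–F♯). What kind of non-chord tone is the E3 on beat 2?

Upper neighbor tone.

The harmony at that moment is B minor triad (B, D, F♯); E3 is not a chord tone.
It is approached by step up from D3 and left by step down to D3.
Step away and step back to the same note — a neighbor tone (upper neighbor).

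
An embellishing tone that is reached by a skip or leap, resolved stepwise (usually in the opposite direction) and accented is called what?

Approach: by leap. Departure: by step. Metric position: strong.
Leap in, step out, in a metrically strong position — an appoggiatura. (It is the mirror image of the escape tone, which steps in and leaps out from a weak position.)

Appoggiatura.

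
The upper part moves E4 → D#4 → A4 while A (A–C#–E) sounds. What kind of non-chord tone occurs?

The harmony at that moment is A major triad (A, C#, E); D#4 is not a chord tone.
It is approached by step down from E4 and left by leap up to A4.
Step in, leap out — an escape tone.

D#4 is an escape tone.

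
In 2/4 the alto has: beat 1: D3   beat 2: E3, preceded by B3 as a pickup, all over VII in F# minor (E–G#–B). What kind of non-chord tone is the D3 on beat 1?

The harmony at that moment is E major triad (E, G#, B); D3 is not a chord tone.
It is approached by leap down from B3 and left by step up to E3.
Leap in, step out, metrically accented — an appoggiatura.

Appoggiatura.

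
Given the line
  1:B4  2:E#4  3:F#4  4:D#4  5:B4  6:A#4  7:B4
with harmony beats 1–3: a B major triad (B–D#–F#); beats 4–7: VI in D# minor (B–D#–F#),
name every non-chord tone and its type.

E#4 (beat 2) — appoggiatura; A#4 (beat 6) — neighbor tone.

The harmony at that moment is B major triad (B, D#, F#); E#4 is not a chord tone.
It is approached by leap down from B4 and left by step up to F#4.
Leap in, step out — an appoggiatura.
The harmony at that moment is B major triad (B, D#, F#); A#4 is not a chord tone.
It is approached by step down from B4 and left by step up to B4.
Step away and step back to the same note — a neighbor tone (lower neighbor).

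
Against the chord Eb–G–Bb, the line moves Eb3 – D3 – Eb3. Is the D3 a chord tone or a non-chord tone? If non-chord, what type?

The harmony at that moment is Eb major triad (Eb, G, Bb); D3 is not a chord tone.
It is approached by step down from Eb3 and left by step up to Eb3.
Step away and step back to the same note — a neighbor tone (lower neighbor).

Non-chord tone — a neighbor tone.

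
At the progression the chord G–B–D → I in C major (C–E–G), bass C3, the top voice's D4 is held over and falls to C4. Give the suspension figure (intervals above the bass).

At the second chord the bass is C3. The suspended D4 lies a ninth above the bass; after resolving down by step to C4, the interval above the bass becomes an octave.
Suspension figures are named by those two intervals: 9–8.

9–8 suspension.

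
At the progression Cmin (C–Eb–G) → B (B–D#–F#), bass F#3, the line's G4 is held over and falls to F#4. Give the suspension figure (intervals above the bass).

At the second chord the bass is F#3. The suspended G4 lies a ninth above the bass; after resolving down by step to F#4, the interval above the bass becomes an octave.
Suspension figures are named by those two intervals: 9–8.

9–8 suspension.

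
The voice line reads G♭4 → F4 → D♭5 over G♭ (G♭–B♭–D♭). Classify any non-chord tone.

The harmony at that moment is G♭ major triad (G♭, B♭, D♭); F4 is not a chord tone.
It is approached by step down from G♭4 and left by leap up to D♭5.
Step in, leap out — an escape tone.

F4 is an escape tone.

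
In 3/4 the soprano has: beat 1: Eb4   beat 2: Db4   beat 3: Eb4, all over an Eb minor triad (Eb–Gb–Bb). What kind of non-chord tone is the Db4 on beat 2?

Lower neighbor tone.

The harmony at that moment is Eb minor triad (Eb, Gb, Bb); Db4 is not a chord tone.
It is approached by step down from Eb4 and left by step up to Eb4.
Step away and step back to the same note — a neighbor tone (lower neighbor).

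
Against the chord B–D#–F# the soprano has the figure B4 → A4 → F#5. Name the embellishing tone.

The harmony at that moment is B major triad (B, D#, F#); A4 is not a chord tone.
It is approached by step down from B4 and left by leap up to F#5.
Step in, leap out — an escape tone.

A4 is an escape tone.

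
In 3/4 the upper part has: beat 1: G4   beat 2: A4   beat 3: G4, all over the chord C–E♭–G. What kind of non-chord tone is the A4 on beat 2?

The harmony at that moment is C minor triad (C, E♭, G); A4 is not a chord tone.
It is approached by step up from G4 and left by step down to G4.
Step away and step back to the same note — a neighbor tone (upper neighbor).

Upper neighbor tone.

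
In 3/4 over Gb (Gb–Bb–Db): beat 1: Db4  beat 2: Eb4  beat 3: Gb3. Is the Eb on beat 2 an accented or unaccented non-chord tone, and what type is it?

Unaccented escape tone.

The harmony at that moment is Gb major triad (Gb, Bb, Db); Eb4 is not a chord tone.
It is approached by step up from Db4 and left by leap down to Gb3.
Step in, leap out — an escape tone.
It falls on a weak beat, so it is unaccented.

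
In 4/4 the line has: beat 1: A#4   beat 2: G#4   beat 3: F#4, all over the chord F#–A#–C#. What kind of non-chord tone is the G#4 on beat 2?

Passing tone.

The harmony at that moment is F# major triad (F#, A#, C#); G#4 is not a chord tone.
It is approached by step down from A#4 and left by step down to F#4.
Step in, step out in the same direction — a passing tone.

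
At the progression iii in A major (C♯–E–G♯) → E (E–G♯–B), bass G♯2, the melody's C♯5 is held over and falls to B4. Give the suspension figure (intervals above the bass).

At the second chord the bass is G♯2. The suspended C♯5 lies a fourth above the bass; after resolving down by step to B4, the interval above the bass becomes a third.
Suspension figures are named by those two intervals: 4–3.

4–3 suspension.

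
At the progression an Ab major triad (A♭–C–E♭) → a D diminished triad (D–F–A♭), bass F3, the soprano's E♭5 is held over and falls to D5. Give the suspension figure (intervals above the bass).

7–6 suspension.

At the second chord the bass is F3. The suspended E♭5 lies a seventh above the bass; after resolving down by step to D5, the interval above the bass becomes a sixth.
Suspension figures are named by those two intervals: 7–6.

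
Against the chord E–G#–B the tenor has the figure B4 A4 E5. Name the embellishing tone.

A4 is an escape tone.

The harmony at that moment is E major triad (E, G#, B); A4 is not a chord tone.
It is approached by step down from B4 and left by leap up to E5.
Step in, leap out — an escape tone.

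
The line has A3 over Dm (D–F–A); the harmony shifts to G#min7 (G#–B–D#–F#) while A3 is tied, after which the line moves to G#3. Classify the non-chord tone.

A3 is a suspension.

The harmony at that moment is G# minor seventh chord (G#, B, D#, F#); A3 is not a chord tone.
It is held over (the same pitch as the preceding A3) and left by step down to G#3.
Held over from the previous chord and resolving down by step — a suspension.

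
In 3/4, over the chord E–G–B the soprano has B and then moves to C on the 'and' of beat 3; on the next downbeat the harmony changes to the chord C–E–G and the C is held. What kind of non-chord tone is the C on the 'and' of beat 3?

Anticipation.

The harmony at that moment is E minor triad (E, G, B); C is not a chord tone.
It is approached by step up from B and then sustained as the same pitch into the next harmony.
Arriving early and becoming a chord tone when the harmony changes — an anticipation.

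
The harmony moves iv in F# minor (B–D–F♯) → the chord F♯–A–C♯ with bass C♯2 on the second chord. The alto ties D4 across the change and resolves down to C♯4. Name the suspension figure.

9–8 suspension.

At the second chord the bass is C♯2. The suspended D4 lies a ninth above the bass; after resolving down by step to C♯4, the interval above the bass becomes an octave.
Suspension figures are named by those two intervals: 9–8.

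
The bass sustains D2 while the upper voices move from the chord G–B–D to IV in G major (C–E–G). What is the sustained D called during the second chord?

The harmony at that moment is C major triad (C, E, G); D2 is not a chord tone.
It is held over (the same pitch as the preceding D2) and then sustained as the same pitch into the next harmony.
Sustained through a change of harmony — a pedal tone.

Pedal tone (pedal point).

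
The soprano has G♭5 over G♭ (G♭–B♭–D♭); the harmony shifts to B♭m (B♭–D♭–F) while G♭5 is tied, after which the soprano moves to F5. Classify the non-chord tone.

G♭5 is a suspension.

The harmony at that moment is B♭ minor triad (B♭, D♭, F); G♭5 is not a chord tone.
It is held over (the same pitch as the preceding G♭5) and left by step down to F5.
Held over from the previous chord and resolving down by step — a suspension.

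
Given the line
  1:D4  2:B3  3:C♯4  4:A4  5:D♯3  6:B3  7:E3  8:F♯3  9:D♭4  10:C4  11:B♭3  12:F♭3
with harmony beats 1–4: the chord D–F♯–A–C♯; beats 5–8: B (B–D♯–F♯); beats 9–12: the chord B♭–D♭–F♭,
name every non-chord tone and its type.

The harmony at that moment is D major seventh chord (D, F♯, A, C♯); B3 is not a chord tone.
It is approached by leap down from D4 and left by step up to C♯4.
Leap in, step out — an appoggiatura.
The harmony at that moment is B major triad (B, D♯, F♯); E3 is not a chord tone.
It is approached by leap down from B3 and left by step up to F♯3.
Leap in, step out — an appoggiatura.
The harmony at that moment is B♭ diminished triad (B♭, D♭, F♭); C4 is not a chord tone.
It is approached by step down from D♭4 and left by step down to B♭3.
Step in, step out in the same direction — a passing tone.

B3 (beat 2) — appoggiatura; E3 (beat 7) — appoggiatura; C4 (beat 10) — passing tone.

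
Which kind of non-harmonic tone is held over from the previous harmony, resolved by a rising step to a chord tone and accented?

Retardation.

Approach: by preparation — the pitch is first a chord tone, then held (tied or repeated) while the harmony changes under it. Departure: up by step. Metric position: strong.
A prepared dissonance that resolves upward by step — a retardation. (The same figure resolving downward would be a suspension.)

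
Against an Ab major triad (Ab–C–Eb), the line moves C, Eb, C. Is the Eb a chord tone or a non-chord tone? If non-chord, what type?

Chord tone (the fifth of Ab major triad).

Ab major triad contains Ab, C, Eb; Eb is the fifth, so it is a chord tone.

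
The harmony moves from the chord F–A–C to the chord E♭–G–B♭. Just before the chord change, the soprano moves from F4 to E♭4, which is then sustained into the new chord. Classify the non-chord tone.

The harmony at that moment is F major triad (F, A, C); E♭4 is not a chord tone.
It is approached by step down from F4 and then sustained as the same pitch into the next harmony.
Arriving early and becoming a chord tone when the harmony changes — an anticipation.

E♭4 is an anticipation.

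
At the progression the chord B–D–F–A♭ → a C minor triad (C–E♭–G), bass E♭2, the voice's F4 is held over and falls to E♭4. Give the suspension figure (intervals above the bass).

9–8 suspension.

At the second chord the bass is E♭2. The suspended F4 lies a ninth above the bass; after resolving down by step to E♭4, the interval above the bass becomes an octave.
Suspension figures are named by those two intervals: 9–8.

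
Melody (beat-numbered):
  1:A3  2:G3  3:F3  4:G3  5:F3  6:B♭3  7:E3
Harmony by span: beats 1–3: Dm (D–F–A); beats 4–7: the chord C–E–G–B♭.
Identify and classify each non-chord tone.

The harmony at that moment is D minor triad (D, F, A); G3 is not a chord tone.
It is approached by step down from A3 and left by step down to F3.
Step in, step out in the same direction — a passing tone.
The harmony at that moment is C dominant seventh chord (C, E, G, B♭); F3 is not a chord tone.
It is approached by step down from G3 and left by leap up to B♭3.
Step in, leap out — an escape tone.

G3 (beat 2) — passing tone; F3 (beat 5) — escape tone.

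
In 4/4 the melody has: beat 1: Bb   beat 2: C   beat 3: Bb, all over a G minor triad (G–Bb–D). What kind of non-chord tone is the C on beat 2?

The harmony at that moment is G minor triad (G, Bb, D); C is not a chord tone.
It is approached by step up from Bb and left by step down to Bb.
Step away and step back to the same note — a neighbor tone (upper neighbor).

Upper neighbor tone.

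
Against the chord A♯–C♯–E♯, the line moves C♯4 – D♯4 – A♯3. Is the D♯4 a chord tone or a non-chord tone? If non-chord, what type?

Non-chord tone — an escape tone.

The harmony at that moment is A♯ minor triad (A♯, C♯, E♯); D♯4 is not a chord tone.
It is approached by step up from C♯4 and left by leap down to A♯3.
Step in, leap out — an escape tone.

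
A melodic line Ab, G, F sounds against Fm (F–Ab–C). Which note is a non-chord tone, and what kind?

The harmony at that moment is F minor triad (F, Ab, C); G is not a chord tone.
It is approached by step down from Ab and left by step down to F.
Step in, step out in the same direction — a passing tone.

G is a passing tone.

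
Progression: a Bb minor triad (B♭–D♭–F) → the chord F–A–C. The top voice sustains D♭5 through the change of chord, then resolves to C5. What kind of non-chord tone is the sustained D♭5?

The harmony at that moment is F major triad (F, A, C); D♭5 is not a chord tone.
It is held over (the same pitch as the preceding D♭5) and left by step down to C5.
Held over from the previous chord and resolving down by step — a suspension.

D♭5 is a suspension.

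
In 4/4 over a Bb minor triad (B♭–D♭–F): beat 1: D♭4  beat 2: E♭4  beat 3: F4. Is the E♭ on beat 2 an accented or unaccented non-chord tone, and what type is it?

Unaccented passing tone.

The harmony at that moment is B♭ minor triad (B♭, D♭, F); E♭4 is not a chord tone.
It is approached by step up from D♭4 and left by step up to F4.
Step in, step out in the same direction — a passing tone.
It falls on a weak beat, so it is unaccented.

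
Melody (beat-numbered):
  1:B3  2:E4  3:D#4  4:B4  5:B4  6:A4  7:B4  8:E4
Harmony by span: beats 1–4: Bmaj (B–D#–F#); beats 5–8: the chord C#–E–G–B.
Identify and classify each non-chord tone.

E4 (beat 2) — appoggiatura; A4 (beat 6) — neighbor tone.

The harmony at that moment is B major triad (B, D#, F#); E4 is not a chord tone.
It is approached by leap up from B3 and left by step down to D#4.
Leap in, step out — an appoggiatura.
The harmony at that moment is C# half-diminished seventh chord (C#, E, G, B); A4 is not a chord tone.
It is approached by step down from B4 and left by step up to B4.
Step away and step back to the same note — a neighbor tone (lower neighbor).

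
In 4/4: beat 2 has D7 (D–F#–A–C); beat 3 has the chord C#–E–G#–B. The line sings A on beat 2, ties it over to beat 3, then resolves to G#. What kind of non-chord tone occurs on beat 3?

The harmony at that moment is C# minor seventh chord (C#, E, G#, B); A is not a chord tone.
It is held over (the same pitch as the preceding A) and left by step down to G#.
Held over from the previous chord and resolving down by step — a suspension.

Suspension.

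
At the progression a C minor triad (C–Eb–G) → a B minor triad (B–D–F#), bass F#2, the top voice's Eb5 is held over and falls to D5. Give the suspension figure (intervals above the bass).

7–6 suspension.

At the second chord the bass is F#2. The suspended Eb5 lies a seventh above the bass; after resolving down by step to D5, the interval above the bass becomes a sixth.
Suspension figures are named by those two intervals: 7–6.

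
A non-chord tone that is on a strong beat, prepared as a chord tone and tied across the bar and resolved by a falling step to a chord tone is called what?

Suspension.

Approach: by preparation — the pitch is first a chord tone, then held (tied or repeated) while the harmony changes under it. Departure: down by step. Metric position: strong.
A prepared dissonance that resolves downward by step — a suspension. (The same figure resolving upward would be a retardation.)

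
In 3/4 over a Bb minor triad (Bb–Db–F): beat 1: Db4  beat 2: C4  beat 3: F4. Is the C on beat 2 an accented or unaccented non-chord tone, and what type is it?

The harmony at that moment is Bb minor triad (Bb, Db, F); C4 is not a chord tone.
It is approached by step down from Db4 and left by leap up to F4.
Step in, leap out — an escape tone.
It falls on a weak beat, so it is unaccented.

Unaccented escape tone.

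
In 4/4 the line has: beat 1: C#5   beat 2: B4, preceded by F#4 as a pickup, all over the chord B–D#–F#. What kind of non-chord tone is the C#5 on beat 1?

Appoggiatura.

The harmony at that moment is B major triad (B, D#, F#); C#5 is not a chord tone.
It is approached by leap up from F#4 and left by step down to B4.
Leap in, step out, metrically accented — an appoggiatura.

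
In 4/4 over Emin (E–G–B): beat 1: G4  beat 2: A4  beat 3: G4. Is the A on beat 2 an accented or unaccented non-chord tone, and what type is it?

Unaccented neighbor tone.

The harmony at that moment is E minor triad (E, G, B); A4 is not a chord tone.
It is approached by step up from G4 and left by step down to G4.
Step away and step back to the same note — a neighbor tone (upper neighbor).
It falls on a weak beat, so it is unaccented.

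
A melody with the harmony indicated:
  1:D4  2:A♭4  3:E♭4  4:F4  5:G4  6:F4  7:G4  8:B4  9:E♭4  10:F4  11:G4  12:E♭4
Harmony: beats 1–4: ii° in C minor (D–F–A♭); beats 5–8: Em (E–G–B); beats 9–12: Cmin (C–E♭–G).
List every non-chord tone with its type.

The harmony at that moment is D diminished triad (D, F, A♭); E♭4 is not a chord tone.
It is approached by leap down from A♭4 and left by step up to F4.
Leap in, step out — an appoggiatura.
The harmony at that moment is E minor triad (E, G, B); F4 is not a chord tone.
It is approached by step down from G4 and left by step up to G4.
Step away and step back to the same note — a neighbor tone (lower neighbor).
The harmony at that moment is C minor triad (C, E♭, G); F4 is not a chord tone.
It is approached by step up from E♭4 and left by step up to G4.
Step in, step out in the same direction — a passing tone.

E♭4 (beat 3) — appoggiatura; F4 (beat 6) — neighbor tone; F4 (beat 10) — passing tone.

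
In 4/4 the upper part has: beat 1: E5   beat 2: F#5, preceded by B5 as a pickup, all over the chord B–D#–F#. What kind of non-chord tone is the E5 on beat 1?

Appoggiatura.

The harmony at that moment is B major triad (B, D#, F#); E5 is not a chord tone.
It is approached by leap down from B5 and left by step up to F#5.
Leap in, step out, metrically accented — an appoggiatura.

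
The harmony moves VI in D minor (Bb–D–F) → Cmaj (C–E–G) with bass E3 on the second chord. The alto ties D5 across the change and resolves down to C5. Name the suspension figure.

At the second chord the bass is E3. The suspended D5 lies a seventh above the bass; after resolving down by step to C5, the interval above the bass becomes a sixth.
Suspension figures are named by those two intervals: 7–6.

7–6 suspension.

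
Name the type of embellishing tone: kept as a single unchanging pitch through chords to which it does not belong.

Pedal tone.

Approach: none. Departure: none — a single pitch is sustained while the chords change around it, passing through harmonies that do not contain it.
No melodic motion at all; the dissonance is created entirely by the moving harmonies against the stationary note — a pedal tone (pedal point).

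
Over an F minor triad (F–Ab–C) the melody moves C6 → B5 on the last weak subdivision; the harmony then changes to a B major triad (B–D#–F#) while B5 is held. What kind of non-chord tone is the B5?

The harmony at that moment is F minor triad (F, Ab, C); B5 is not a chord tone.
It is approached by step down from C6 and then sustained as the same pitch into the next harmony.
Arriving early and becoming a chord tone when the harmony changes — an anticipation.

B5 is an anticipation.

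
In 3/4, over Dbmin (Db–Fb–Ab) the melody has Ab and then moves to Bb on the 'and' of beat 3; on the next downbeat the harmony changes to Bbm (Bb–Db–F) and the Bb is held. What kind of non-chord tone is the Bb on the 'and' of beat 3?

The harmony at that moment is Db minor triad (Db, Fb, Ab); Bb is not a chord tone.
It is approached by step up from Ab and then sustained as the same pitch into the next harmony.
Arriving early and becoming a chord tone when the harmony changes — an anticipation.

Anticipation.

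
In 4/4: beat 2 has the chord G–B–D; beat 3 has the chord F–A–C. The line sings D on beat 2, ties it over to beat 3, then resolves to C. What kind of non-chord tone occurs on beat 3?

Suspension.

The harmony at that moment is F major triad (F, A, C); D is not a chord tone.
It is held over (the same pitch as the preceding D) and left by step down to C.
Held over from the previous chord and resolving down by step — a suspension.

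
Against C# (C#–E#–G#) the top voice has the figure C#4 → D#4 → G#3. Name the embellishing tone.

D#4 is an escape tone.

The harmony at that moment is C# major triad (C#, E#, G#); D#4 is not a chord tone.
It is approached by step up from C#4 and left by leap down to G#3.
Step in, leap out — an escape tone.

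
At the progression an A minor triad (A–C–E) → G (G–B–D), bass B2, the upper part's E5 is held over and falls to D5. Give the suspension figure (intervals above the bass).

4–3 suspension.

At the second chord the bass is B2. The suspended E5 lies a fourth above the bass; after resolving down by step to D5, the interval above the bass becomes a third.
Suspension figures are named by those two intervals: 4–3.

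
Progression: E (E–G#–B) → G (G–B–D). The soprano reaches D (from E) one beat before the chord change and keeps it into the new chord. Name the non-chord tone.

D is an anticipation.

The harmony at that moment is E major triad (E, G#, B); D is not a chord tone.
It is approached by step down from E and then sustained as the same pitch into the next harmony.
Arriving early and becoming a chord tone when the harmony changes — an anticipation.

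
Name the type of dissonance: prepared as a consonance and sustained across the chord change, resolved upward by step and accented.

Retardation.

Approach: by preparation — the pitch is first a chord tone, then held (tied or repeated) while the harmony changes under it. Departure: up by step. Metric position: strong.
A prepared dissonance that resolves upward by step — a retardation. (The same figure resolving downward would be a suspension.)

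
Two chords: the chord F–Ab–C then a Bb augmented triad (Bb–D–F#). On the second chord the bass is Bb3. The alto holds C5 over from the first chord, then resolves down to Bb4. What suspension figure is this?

At the second chord the bass is Bb3. The suspended C5 lies a ninth above the bass; after resolving down by step to Bb4, the interval above the bass becomes an octave.
Suspension figures are named by those two intervals: 9–8.

9–8 suspension.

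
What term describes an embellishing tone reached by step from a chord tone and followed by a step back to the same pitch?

Neighbor tone.

Approach: by step. Departure: by step in the opposite direction, back to the starting pitch.
Stepwise on both sides but reversing to return to the same chord tone — a neighbor tone. (Had it continued onward in the same direction it would be a passing tone instead.)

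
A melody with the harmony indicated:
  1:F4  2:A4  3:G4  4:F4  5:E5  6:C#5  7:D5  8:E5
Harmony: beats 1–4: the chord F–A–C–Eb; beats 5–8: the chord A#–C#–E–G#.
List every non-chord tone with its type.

G4 (beat 3) — passing tone; D5 (beat 7) — passing tone.

The harmony at that moment is F dominant seventh chord (F, A, C, Eb); G4 is not a chord tone.
It is approached by step down from A4 and left by step down to F4.
Step in, step out in the same direction — a passing tone.
The harmony at that moment is A# half-diminished seventh chord (A#, C#, E, G#); D5 is not a chord tone.
It is approached by step up from C#5 and left by step up to E5.
Step in, step out in the same direction — a passing tone.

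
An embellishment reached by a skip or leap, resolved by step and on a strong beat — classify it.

Appoggiatura.

Approach: by leap. Departure: by step. Metric position: strong.
Leap in, step out, in a metrically strong position — an appoggiatura. (It is the mirror image of the escape tone, which steps in and leaps out from a weak position.)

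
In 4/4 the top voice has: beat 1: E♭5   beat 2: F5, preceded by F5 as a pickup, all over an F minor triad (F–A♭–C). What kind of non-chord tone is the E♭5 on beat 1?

The harmony at that moment is F minor triad (F, A♭, C); E♭5 is not a chord tone.
It is approached by step down from F5 and left by step up to F5.
Step away and step back to the same note — a neighbor tone (lower neighbor).

Lower neighbor tone.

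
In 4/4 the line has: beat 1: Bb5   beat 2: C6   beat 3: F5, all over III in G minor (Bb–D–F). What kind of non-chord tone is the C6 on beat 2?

Escape tone.

The harmony at that moment is Bb major triad (Bb, D, F); C6 is not a chord tone.
It is approached by step up from Bb5 and left by leap down to F5.
Step in, leap out, on a weak beat — an escape tone.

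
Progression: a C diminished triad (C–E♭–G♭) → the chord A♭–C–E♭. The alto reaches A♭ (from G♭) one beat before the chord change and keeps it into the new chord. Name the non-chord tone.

A♭ is an anticipation.

The harmony at that moment is C diminished triad (C, E♭, G♭); A♭ is not a chord tone.
It is approached by step up from G♭ and then sustained as the same pitch into the next harmony.
Arriving early and becoming a chord tone when the harmony changes — an anticipation.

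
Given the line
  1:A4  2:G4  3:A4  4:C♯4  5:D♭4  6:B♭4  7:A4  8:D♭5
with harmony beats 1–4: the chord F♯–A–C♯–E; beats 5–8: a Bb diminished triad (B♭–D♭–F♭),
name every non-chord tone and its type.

G4 (beat 2) — neighbor tone; A4 (beat 7) — escape tone.

The harmony at that moment is F♯ minor seventh chord (F♯, A, C♯, E); G4 is not a chord tone.
It is approached by step down from A4 and left by step up to A4.
Step away and step back to the same note — a neighbor tone (lower neighbor).
The harmony at that moment is B♭ diminished triad (B♭, D♭, F♭); A4 is not a chord tone.
It is approached by step down from B♭4 and left by leap up to D♭5.
Step in, leap out — an escape tone.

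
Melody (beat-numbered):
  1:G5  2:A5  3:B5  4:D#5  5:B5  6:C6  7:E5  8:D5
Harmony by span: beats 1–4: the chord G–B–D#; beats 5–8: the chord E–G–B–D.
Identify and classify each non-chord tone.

A5 (beat 2) — passing tone; C6 (beat 6) — escape tone.

The harmony at that moment is G augmented triad (G, B, D#); A5 is not a chord tone.
It is approached by step up from G5 and left by step up to B5.
Step in, step out in the same direction — a passing tone.
The harmony at that moment is E minor seventh chord (E, G, B, D); C6 is not a chord tone.
It is approached by step up from B5 and left by leap down to E5.
Step in, leap out — an escape tone.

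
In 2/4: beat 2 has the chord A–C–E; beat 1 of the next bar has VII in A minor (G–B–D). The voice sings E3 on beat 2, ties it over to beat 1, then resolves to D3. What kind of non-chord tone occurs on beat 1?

Suspension.

The harmony at that moment is G major triad (G, B, D); E3 is not a chord tone.
It is held over (the same pitch as the preceding E3) and left by step down to D3.
Held over from the previous chord and resolving down by step — a suspension.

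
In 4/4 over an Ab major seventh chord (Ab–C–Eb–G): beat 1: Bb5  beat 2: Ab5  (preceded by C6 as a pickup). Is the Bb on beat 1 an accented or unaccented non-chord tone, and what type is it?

The harmony at that moment is Ab major seventh chord (Ab, C, Eb, G); Bb5 is not a chord tone.
It is approached by step down from C6 and left by step down to Ab5.
Step in, step out in the same direction — a passing tone.
It falls on the downbeat, so it is accented.

Accented passing tone.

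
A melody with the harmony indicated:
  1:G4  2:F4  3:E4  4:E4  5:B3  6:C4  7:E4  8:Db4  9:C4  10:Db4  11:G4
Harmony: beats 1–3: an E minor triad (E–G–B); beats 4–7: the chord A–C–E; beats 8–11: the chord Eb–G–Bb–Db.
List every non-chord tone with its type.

The harmony at that moment is E minor triad (E, G, B); F4 is not a chord tone.
It is approached by step down from G4 and left by step down to E4.
Step in, step out in the same direction — a passing tone.
The harmony at that moment is A minor triad (A, C, E); B3 is not a chord tone.
It is approached by leap down from E4 and left by step up to C4.
Leap in, step out — an appoggiatura.
The harmony at that moment is Eb dominant seventh chord (Eb, G, Bb, Db); C4 is not a chord tone.
It is approached by step down from Db4 and left by step up to Db4.
Step away and step back to the same note — a neighbor tone (lower neighbor).

F4 (beat 2) — passing tone; B3 (beat 5) — appoggiatura; C4 (beat 9) — neighbor tone.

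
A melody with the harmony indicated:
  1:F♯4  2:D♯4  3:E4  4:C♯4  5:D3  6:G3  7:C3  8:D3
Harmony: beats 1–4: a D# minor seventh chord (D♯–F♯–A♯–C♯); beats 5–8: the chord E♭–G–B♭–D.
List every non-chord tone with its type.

The harmony at that moment is D♯ minor seventh chord (D♯, F♯, A♯, C♯); E4 is not a chord tone.
It is approached by step up from D♯4 and left by leap down to C♯4.
Step in, leap out — an escape tone.
The harmony at that moment is E♭ major seventh chord (E♭, G, B♭, D); C3 is not a chord tone.
It is approached by leap down from G3 and left by step up to D3.
Leap in, step out — an appoggiatura.

E4 (beat 3) — escape tone; C3 (beat 7) — appoggiatura.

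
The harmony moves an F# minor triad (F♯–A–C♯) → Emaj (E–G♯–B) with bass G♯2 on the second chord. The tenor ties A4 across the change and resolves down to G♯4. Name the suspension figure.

9–8 suspension.

At the second chord the bass is G♯2. The suspended A4 lies a ninth above the bass; after resolving down by step to G♯4, the interval above the bass becomes an octave.
Suspension figures are named by those two intervals: 9–8.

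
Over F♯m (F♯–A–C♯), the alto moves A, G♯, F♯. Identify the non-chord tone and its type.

The harmony at that moment is F♯ minor triad (F♯, A, C♯); G♯ is not a chord tone.
It is approached by step down from A and left by step down to F♯.
Step in, step out in the same direction — a passing tone.

G♯ is a passing tone.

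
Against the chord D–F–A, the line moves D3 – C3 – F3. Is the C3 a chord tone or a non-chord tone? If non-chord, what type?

The harmony at that moment is D minor triad (D, F, A); C3 is not a chord tone.
It is approached by step down from D3 and left by leap up to F3.
Step in, leap out — an escape tone.

Non-chord tone — an escape tone.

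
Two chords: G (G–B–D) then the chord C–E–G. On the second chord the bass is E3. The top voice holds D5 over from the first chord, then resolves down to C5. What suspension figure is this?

7–6 suspension.

At the second chord the bass is E3. The suspended D5 lies a seventh above the bass; after resolving down by step to C5, the interval above the bass becomes a sixth.
Suspension figures are named by those two intervals: 7–6.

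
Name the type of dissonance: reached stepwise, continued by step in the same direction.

Passing tone.

Approach: by step. Departure: by step, continuing in the same direction.
Stepwise on both sides with no change of direction means the note fills in the space between two different chord tones — a passing tone. (Had it turned back to its starting note it would be a neighbor tone instead.)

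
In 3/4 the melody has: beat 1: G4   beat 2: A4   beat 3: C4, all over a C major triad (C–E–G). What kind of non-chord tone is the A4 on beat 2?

The harmony at that moment is C major triad (C, E, G); A4 is not a chord tone.
It is approached by step up from G4 and left by leap down to C4.
Step in, leap out, on a weak beat — an escape tone.

Escape tone.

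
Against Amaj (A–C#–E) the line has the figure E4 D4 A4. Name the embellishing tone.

The harmony at that moment is A major triad (A, C#, E); D4 is not a chord tone.
It is approached by step down from E4 and left by leap up to A4.
Step in, leap out — an escape tone.

D4 is an escape tone.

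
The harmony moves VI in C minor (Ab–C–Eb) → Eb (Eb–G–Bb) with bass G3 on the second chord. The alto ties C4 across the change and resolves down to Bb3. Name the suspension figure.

4–3 suspension.

At the second chord the bass is G3. The suspended C4 lies a fourth above the bass; after resolving down by step to Bb3, the interval above the bass becomes a third.
Suspension figures are named by those two intervals: 4–3.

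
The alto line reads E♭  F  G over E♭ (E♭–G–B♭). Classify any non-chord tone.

F is a passing tone.

The harmony at that moment is E♭ major triad (E♭, G, B♭); F is not a chord tone.
It is approached by step up from E♭ and left by step up to G.
Step in, step out in the same direction — a passing tone.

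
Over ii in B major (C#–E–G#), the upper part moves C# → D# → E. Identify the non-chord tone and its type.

The harmony at that moment is C# minor triad (C#, E, G#); D# is not a chord tone.
It is approached by step up from C# and left by step up to E.
Step in, step out in the same direction — a passing tone.

D# is a passing tone.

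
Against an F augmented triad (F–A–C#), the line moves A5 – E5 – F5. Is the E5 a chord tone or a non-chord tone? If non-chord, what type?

Non-chord tone — an appoggiatura.

The harmony at that moment is F augmented triad (F, A, C#); E5 is not a chord tone.
It is approached by leap down from A5 and left by step up to F5.
Leap in, step out — an appoggiatura.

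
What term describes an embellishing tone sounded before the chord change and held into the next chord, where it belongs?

Anticipation.

Approach: ahead of the chord change (typically by step), so it is dissonant against the current harmony. Departure: none — the same pitch is restated or held and is a chord tone of the new harmony.
Dissonant first, consonant once the harmony catches up: the note simply arrives early — an anticipation. (The reverse timing, consonant first and dissonant after the change, would be a suspension or retardation.)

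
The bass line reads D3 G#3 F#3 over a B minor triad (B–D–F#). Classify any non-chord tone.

The harmony at that moment is B minor triad (B, D, F#); G#3 is not a chord tone.
It is approached by leap up from D3 and left by step down to F#3.
Leap in, step out — an appoggiatura.

G#3 is an appoggiatura.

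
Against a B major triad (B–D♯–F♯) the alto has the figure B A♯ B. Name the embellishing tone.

The harmony at that moment is B major triad (B, D♯, F♯); A♯ is not a chord tone.
It is approached by step down from B and left by step up to B.
Step away and step back to the same note — a neighbor tone (lower neighbor).

A♯ is a neighbor tone.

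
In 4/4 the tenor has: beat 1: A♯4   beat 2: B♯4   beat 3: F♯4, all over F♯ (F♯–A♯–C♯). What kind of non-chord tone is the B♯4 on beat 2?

The harmony at that moment is F♯ major triad (F♯, A♯, C♯); B♯4 is not a chord tone.
It is approached by step up from A♯4 and left by leap down to F♯4.
Step in, leap out, on a weak beat — an escape tone.

Escape tone.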